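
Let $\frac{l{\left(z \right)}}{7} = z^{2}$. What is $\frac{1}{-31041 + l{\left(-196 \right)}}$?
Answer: $\frac{1}{237871} \approx 4.204 \cdot 10^{-6}$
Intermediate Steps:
$l{\left(z \right)} = 7 z^{2}$
$\frac{1}{-31041 + l{\left(-196 \right)}} = \frac{1}{-31041 + 7 \left(-196\right)^{2}} = \frac{1}{-31041 + 7 \cdot 38416} = \frac{1}{-31041 + 268912} = \frac{1}{237871}$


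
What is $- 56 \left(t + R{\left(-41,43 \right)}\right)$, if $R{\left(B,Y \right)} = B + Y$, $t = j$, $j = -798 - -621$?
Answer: $9800$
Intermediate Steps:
$j = -177$ ($j = -798 + 621 = -177$)
$t = -177$
$- 56 \left(t + R{\left(-41,43 \right)}\right) = - 56 \left(-177 + \left(-41 + 43\right)\right) = - 56 \left(-177 + 2\right) = \left(-56\right) \left(-175\right) = 9800$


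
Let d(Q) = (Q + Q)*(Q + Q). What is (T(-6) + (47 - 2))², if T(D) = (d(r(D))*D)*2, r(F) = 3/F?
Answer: 1089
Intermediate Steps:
d(Q) = 4*Q² (d(Q) = (2*Q)*(2*Q) = 4*Q²)
T(D) = 72/D (T(D) = ((4*(3/D)²)*D)*2 = ((4*(9/D²))*D)*2 = ((36/D²)*D)*2 = (36/D)*2 = 72/D)
(T(-6) + (47 - 2))² = (72/(-6) + (47 - 2))² = (72*(-⅙) + 45)² = (-12 + 45)² = 33² = 1089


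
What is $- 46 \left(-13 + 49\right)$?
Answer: $-1656$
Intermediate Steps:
$- 46 \left(-13 + 49\right) = \left(-46\right) 36 = -1656$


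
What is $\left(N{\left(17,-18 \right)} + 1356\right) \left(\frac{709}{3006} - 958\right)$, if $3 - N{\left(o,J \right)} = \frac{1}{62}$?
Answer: $- \frac{242579189023}{186372} \approx -1.3016 \cdot 10^{6}$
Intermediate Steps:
$N{\left(o,J \right)} = \frac{185}{62}$ ($N{\left(o,J \right)} = 3 - \frac{1}{62} = \frac{185}{62}$)
$\left(N{\left(17,-18 \right)} + 1356\right) \left(\frac{709}{3006} - 958\right) = \left(\frac{185}{62} + 1356\right) \left(\frac{709}{3006} - 958\right) = \frac{84257 \left(709 \cdot \frac{1}{3006} - 958\right)}{62} = \frac{84257 \left(\frac{709}{3006} - 958\right)}{62} = \frac{84257}{62} \left(- \frac{2879039}{3006}\right) = - \frac{242579189023}{186372}$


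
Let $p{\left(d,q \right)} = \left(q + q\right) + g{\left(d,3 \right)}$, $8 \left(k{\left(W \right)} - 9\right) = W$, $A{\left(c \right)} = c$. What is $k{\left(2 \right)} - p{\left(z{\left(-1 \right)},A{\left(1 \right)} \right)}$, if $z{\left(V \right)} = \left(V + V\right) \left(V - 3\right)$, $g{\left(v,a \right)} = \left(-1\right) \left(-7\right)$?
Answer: $\frac{1}{4} \approx 0.25$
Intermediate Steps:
$g{\left(v,a \right)} = 7$
$z{\left(V \right)} = 2 V \left(-3 + V\right)$
$k{\left(W \right)} = 9 + \frac{W}{8}$
$p{\left(d,q \right)} = 7 + 2 q$ ($p{\left(d,q \right)} = \left(q + q\right) + 7 = 2 q + 7 = 7 + 2 q$)
$k{\left(2 \right)} - p{\left(z{\left(-1 \right)},A{\left(1 \right)} \right)} = \left(9 + \frac{1}{8} \cdot 2\right) - \left(7 + 2 \cdot 1\right) = \left(9 + \frac{1}{4}\right) - \left(7 + 2\right) = \frac{37}{4} - 9 = \frac{1}{4}$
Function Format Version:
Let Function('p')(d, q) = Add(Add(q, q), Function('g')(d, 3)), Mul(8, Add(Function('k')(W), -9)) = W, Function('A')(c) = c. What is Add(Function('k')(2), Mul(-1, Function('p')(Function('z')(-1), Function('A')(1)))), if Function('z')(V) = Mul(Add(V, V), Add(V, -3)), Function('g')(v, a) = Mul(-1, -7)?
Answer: Rational(1, 4) ≈ 0.25000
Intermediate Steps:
Function('g')(v, a) = 7
Function('z')(V) = Mul(2, V, Add(-3, V)) (Function('z')(V) = Mul(Mul(2, V), Add(-3, V)) = Mul(2, V, Add(-3, V)))
Function('k')(W) = Add(9, Mul(Rational(1, 8), W))
Function('p')(d, q) = Add(7, Mul(2, q)) (Function('p')(d, q) = Add(Add(q, q), 7) = Add(Mul(2, q), 7) = Add(7, Mul(2, q)))
Add(Function('k')(2), Mul(-1, Function('p')(Function('z')(-1), Function('A')(1)))) = Add(Add(9, Mul(Rational(1, 8), 2)), Mul(-1, Add(7, Mul(2, 1)))) = Add(Add(9, Rational(1, 4)), Mul(-1, Add(7, 2))) = Add(Rational(37, 4), Mul(-1, 9)) = Add(Rational(37, 4), -9) = Rational(1, 4)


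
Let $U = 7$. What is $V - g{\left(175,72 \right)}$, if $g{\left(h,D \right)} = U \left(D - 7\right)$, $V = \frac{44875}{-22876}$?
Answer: $- \frac{10453455}{22876} \approx -456.96$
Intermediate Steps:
$V = - \frac{44875}{22876}$ ($V = 44875 \left(- \frac{1}{22876}\right) = - \frac{44875}{22876} \approx -1.9617$)
$g{\left(h,D \right)} = -49 + 7 D$ ($g{\left(h,D \right)} = 7 \left(D - 7\right) = 7 \left(-7 + D\right) = -49 + 7 D$)
$V - g{\left(175,72 \right)} = - \frac{44875}{22876} - \left(-49 + 7 \cdot 72\right) = - \frac{44875}{22876} - \left(-49 + 504\right) = - \frac{44875}{22876} - 455 = - \frac{10453455}{22876}$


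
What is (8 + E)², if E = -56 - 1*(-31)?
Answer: 289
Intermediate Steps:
E = -25 (E = -56 + 31 = -25)
(8 + E)² = (8 - 25)² = (-17)² = 289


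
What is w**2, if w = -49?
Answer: 2401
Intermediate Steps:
w**2 = (-49)**2 = 2401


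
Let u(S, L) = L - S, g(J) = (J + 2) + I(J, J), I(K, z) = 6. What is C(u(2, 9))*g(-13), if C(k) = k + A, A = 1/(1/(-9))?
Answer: 10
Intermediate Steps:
A = -9 (A = 1/(-⅑) = -9)
g(J) = 8 + J (g(J) = (J + 2) + 6 = (2 + J) + 6 = 8 + J)
C(k) = -9 + k (C(k) = k - 9 = -9 + k)
C(u(2, 9))*g(-13) = (-9 + (9 - 1*2))*(8 - 13) = (-9 + (9 - 2))*(-5) = (-9 + 7)*(-5) = -2*(-5) = 10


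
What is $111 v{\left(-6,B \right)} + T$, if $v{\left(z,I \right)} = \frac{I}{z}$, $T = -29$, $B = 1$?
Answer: $- \frac{95}{2} \approx -47.5$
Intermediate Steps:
$111 v{\left(-6,B \right)} + T = 111 \cdot 1 \frac{1}{-6} - 29 = 111 \cdot 1 \left(- \frac{1}{6}\right) - 29 = 111 \left(- \frac{1}{6}\right) - 29 = - \frac{37}{2} - 29 = - \frac{95}{2}$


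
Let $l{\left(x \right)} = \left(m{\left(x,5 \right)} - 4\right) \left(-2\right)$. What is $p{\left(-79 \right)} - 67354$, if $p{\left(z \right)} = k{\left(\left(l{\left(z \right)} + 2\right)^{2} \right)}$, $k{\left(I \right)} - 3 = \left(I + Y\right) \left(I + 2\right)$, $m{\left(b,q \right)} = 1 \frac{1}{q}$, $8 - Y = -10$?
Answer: $- \frac{35611459}{625} \approx -56978.0$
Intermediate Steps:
$Y = 18$ ($Y = 8 - -10 = 8 + 10 = 18$)
$m{\left(b,q \right)} = \frac{1}{q}$
$l{\left(x \right)} = \frac{38}{5}$ ($l{\left(x \right)} = \left(\frac{1}{5} - 4\right) \left(-2\right) = \left(- \frac{19}{5}\right) \left(-2\right) = \frac{38}{5}$)
$k{\left(I \right)} = 3 + \left(2 + I\right) \left(18 + I\right)$ ($k{\left(I \right)} = 3 + \left(I + 18\right) \left(I + 2\right) = 3 + \left(18 + I\right) \left(2 + I\right) = 3 + \left(2 + I\right) \left(18 + I\right)$)
$p{\left(z \right)} = \frac{6484791}{625}$ ($p{\left(z \right)} = 39 + \left(\left(\frac{38}{5} + 2\right)^{2}\right)^{2} + 20 \left(\frac{38}{5} + 2\right)^{2} = 39 + \left(\left(\frac{48}{5}\right)^{2}\right)^{2} + 20 \left(\frac{48}{5}\right)^{2} = 39 + \left(\frac{2304}{25}\right)^{2} + 20 \cdot \frac{2304}{25} = 39 + \frac{5308416}{625} + \frac{9216}{5} = \frac{6484791}{625}$)
$p{\left(-79 \right)} - 67354 = \frac{6484791}{625} - 67354 = - \frac{35611459}{625}$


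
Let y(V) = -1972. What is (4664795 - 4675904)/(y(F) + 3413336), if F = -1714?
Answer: -11109/3411364 ≈ -0.0032565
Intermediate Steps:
(4664795 - 4675904)/(y(F) + 3413336) = (4664795 - 4675904)/(-1972 + 3413336) = -11109/3411364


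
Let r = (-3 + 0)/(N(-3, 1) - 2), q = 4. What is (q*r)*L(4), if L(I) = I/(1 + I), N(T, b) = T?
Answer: 48/25 ≈ 1.9200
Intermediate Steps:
r = ⅗ (r = (-3 + 0)/(-3 - 2) = -3/(-5) = -3*(-⅕) = ⅗ ≈ 0.60000)
(q*r)*L(4) = (4*(⅗))*(4/(1 + 4)) = 12*(4/5)/5 = 12*(4*(⅕))/5 = (12/5)*(⅘) = 48/25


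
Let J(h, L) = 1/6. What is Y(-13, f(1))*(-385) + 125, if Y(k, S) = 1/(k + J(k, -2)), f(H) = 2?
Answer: 155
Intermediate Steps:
J(h, L) = ⅙
Y(k, S) = 1/(⅙ + k) (Y(k, S) = 1/(k + ⅙) = 1/(⅙ + k))
Y(-13, f(1))*(-385) + 125 = (6/(1 + 6*(-13)))*(-385) + 125 = (6/(1 - 78))*(-385) + 125 = (6/(-77))*(-385) + 125 = (6*(-1/77))*(-385) + 125 = -6/77*(-385) + 125 = 30 + 125 = 155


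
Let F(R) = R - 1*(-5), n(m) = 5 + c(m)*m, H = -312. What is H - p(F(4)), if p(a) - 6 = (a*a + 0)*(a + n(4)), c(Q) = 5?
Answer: -3072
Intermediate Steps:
n(m) = 5 + 5*m
F(R) = 5 + R (F(R) = R + 5 = 5 + R)
p(a) = 6 + a²*(25 + a) (p(a) = 6 + (a*a + 0)*(a + (5 + 5*4)) = 6 + (a² + 0)*(a + (5 + 20)) = 6 + a²*(a + 25) = 6 + a²*(25 + a))
H - p(F(4)) = -312 - (6 + (5 + 4)³ + 25*(5 + 4)²) = -312 - (6 + 9³ + 25*9²) = -312 - (6 + 729 + 25*81) = -312 - (6 + 729 + 2025) = -312 - 1*2760 = -312 - 2760 = -3072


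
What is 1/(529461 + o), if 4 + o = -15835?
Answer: 1/513622 ≈ 1.9470e-6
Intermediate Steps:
o = -15839 (o = -4 - 15835 = -15839)
1/(529461 + o) = 1/(529461 - 15839) = 1/513622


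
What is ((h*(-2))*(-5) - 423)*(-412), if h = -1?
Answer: 178396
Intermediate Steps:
((h*(-2))*(-5) - 423)*(-412) = (-1*(-2)*(-5) - 423)*(-412) = (2*(-5) - 423)*(-412) = (-10 - 423)*(-412) = -433*(-412) = 178396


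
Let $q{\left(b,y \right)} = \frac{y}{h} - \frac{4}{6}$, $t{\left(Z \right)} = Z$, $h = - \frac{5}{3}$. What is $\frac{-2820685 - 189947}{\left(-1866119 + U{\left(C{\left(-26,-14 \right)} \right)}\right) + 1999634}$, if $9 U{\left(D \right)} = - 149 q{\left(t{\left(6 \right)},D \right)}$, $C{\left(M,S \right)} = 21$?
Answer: $- \frac{50804415}{2256772} \approx -22.512$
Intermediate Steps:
$h = - \frac{5}{3}$ ($h = \left(-5\right) \frac{1}{3} = - \frac{5}{3} \approx -1.6667$)
$q{\left(b,y \right)} = - \frac{2}{3} - \frac{3 y}{5}$ ($q{\left(b,y \right)} = \frac{y}{- \frac{5}{3}} - \frac{4}{6} = y \left(- \frac{3}{5}\right) - \frac{2}{3} = - \frac{3 y}{5} - \frac{2}{3} = - \frac{2}{3} - \frac{3 y}{5}$)
$U{\left(D \right)} = \frac{298}{27} + \frac{149 D}{15}$ ($U{\left(D \right)} = \frac{\left(-149\right) \left(- \frac{2}{3} - \frac{3 D}{5}\right)}{9} = \frac{\frac{298}{3} + \frac{447 D}{5}}{9} = \frac{298}{27} + \frac{149 D}{15}$)
$\frac{-2820685 - 189947}{\left(-1866119 + U{\left(C{\left(-26,-14 \right)} \right)}\right) + 1999634} = \frac{-2820685 - 189947}{\left(-1866119 + \left(\frac{298}{27} + \frac{149}{15} \cdot 21\right)\right) + 1999634} = - \frac{3010632}{\left(-1866119 + \left(\frac{298}{27} + \frac{1043}{5}\right)\right) + 1999634} = - \frac{3010632}{\left(-1866119 + \frac{29651}{135}\right) + 1999634} = - \frac{3010632}{- \frac{251896414}{135} + 1999634} = - \frac{3010632}{\frac{18054176}{135}} = \left(-3010632\right) \frac{135}{18054176} = - \frac{50804415}{2256772}$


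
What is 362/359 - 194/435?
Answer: 87824/156165 ≈ 0.56238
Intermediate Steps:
362/359 - 194/435 = 87824/156165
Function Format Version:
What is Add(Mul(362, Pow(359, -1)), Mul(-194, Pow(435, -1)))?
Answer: Rational(87824, 156165) ≈ 0.56238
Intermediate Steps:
Add(Mul(362, Pow(359, -1)), Mul(-194, Pow(435, -1))) = Add(Mul(362, Rational(1, 359)), Mul(-194, Rational(1, 435))) = Add(Rational(362, 359), Rational(-194, 435)) = Rational(87824, 156165)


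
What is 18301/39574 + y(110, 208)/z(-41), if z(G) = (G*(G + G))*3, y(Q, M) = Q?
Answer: 94468513/199571682 ≈ 0.47336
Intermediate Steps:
z(G) = 6*G² (z(G) = (G*(2*G))*3 = (2*G²)*3 = 6*G²)
18301/39574 + y(110, 208)/z(-41) = 18301/39574 + 110/((6*(-41)²)) = 18301*(1/39574) + 110/((6*1681)) = 18301/39574 + 110/10086 = 18301/39574 + 110*(1/10086) = 18301/39574 + 55/5043 = 94468513/199571682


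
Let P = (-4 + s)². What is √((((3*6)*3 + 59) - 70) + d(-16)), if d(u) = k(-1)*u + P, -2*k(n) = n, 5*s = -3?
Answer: 6*√39/5 ≈ 7.4940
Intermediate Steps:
s = -⅗ (s = (⅕)*(-3) = -⅗ ≈ -0.60000)
k(n) = -n/2
P = 529/25 (P = (-4 - ⅗)² = (-23/5)² = 529/25 ≈ 21.160)
d(u) = 529/25 + u/2 (d(u) = (-½*(-1))*u + 529/25 = u/2 + 529/25 = 529/25 + u/2)
√((((3*6)*3 + 59) - 70) + d(-16)) = √((((3*6)*3 + 59) - 70) + (529/25 + (½)*(-16))) = √(((18*3 + 59) - 70) + (529/25 - 8)) = √(((54 + 59) - 70) + 329/25) = √((113 - 70) + 329/25) = √(43 + 329/25) = √(1404/25) = 6*√39/5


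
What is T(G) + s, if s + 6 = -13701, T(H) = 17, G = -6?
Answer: -13690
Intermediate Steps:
s = -13707 (s = -6 - 13701 = -13707)
T(G) + s = 17 - 13707 = -13690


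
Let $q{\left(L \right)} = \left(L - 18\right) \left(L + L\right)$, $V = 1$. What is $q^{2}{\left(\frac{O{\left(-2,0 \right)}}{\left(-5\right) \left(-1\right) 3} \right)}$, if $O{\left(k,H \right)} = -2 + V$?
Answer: $\frac{293764}{50625} \approx 5.8027$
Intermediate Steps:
$O{\left(k,H \right)} = -1$ ($O{\left(k,H \right)} = -2 + 1 = -1$)
$q{\left(L \right)} = 2 L \left(-18 + L\right)$ ($q{\left(L \right)} = \left(-18 + L\right) 2 L = 2 L \left(-18 + L\right)$)
$q^{2}{\left(\frac{O{\left(-2,0 \right)}}{\left(-5\right) \left(-1\right) 3} \right)} = \left(2 \left(- \frac{1}{\left(-5\right) \left(-1\right) 3}\right) \left(-18 - \frac{1}{\left(-5\right) \left(-1\right) 3}\right)\right)^{2} = \left(2 \left(- \frac{1}{5 \cdot 3}\right) \left(-18 - \frac{1}{5 \cdot 3}\right)\right)^{2} = \left(2 \left(- \frac{1}{15}\right) \left(-18 - \frac{1}{15}\right)\right)^{2} = \left(2 \left(- \frac{1}{15}\right) \left(- \frac{271}{15}\right)\right)^{2} = \left(\frac{542}{225}\right)^{2} = \frac{293764}{50625}$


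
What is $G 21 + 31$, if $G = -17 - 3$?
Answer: $-389$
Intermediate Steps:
$G = -20$ ($G = -17 - 3 = -20$)
$G 21 + 31 = \left(-20\right) 21 + 31 = -420 + 31 = -389$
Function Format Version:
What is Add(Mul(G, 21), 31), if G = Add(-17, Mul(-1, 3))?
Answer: -389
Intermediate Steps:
G = -20 (G = Add(-17, -3) = -20)
Add(Mul(G, 21), 31) = Add(Mul(-20, 21), 31) = Add(-420, 31) = -389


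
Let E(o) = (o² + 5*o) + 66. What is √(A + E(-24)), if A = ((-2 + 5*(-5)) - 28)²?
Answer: √3547 ≈ 59.557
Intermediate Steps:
E(o) = 66 + o² + 5*o
A = 3025 (A = ((-2 - 25) - 28)² = (-27 - 28)² = (-55)² = 3025)
√(A + E(-24)) = √(3025 + (66 + (-24)² + 5*(-24))) = √(3025 + (66 + 576 - 120)) = √(3025 + 522) = √3547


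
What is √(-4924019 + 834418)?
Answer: I*√4089601 ≈ 2022.3*I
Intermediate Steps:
√(-4924019 + 834418) = √(-4089601) = I*√4089601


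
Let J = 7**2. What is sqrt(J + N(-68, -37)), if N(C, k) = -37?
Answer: 2*sqrt(3) ≈ 3.4641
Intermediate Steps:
J = 49
sqrt(J + N(-68, -37)) = sqrt(49 - 37) = sqrt(12) = 2*sqrt(3)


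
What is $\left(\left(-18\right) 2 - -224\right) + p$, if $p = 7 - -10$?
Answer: $205$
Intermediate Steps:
$p = 17$ ($p = 7 + 10 = 17$)
$\left(\left(-18\right) 2 - -224\right) + p = \left(\left(-18\right) 2 - -224\right) + 17 = \left(-36 + 224\right) + 17 = 188 + 17 = 205$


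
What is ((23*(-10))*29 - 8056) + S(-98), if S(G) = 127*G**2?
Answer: 1204982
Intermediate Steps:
((23*(-10))*29 - 8056) + S(-98) = ((23*(-10))*29 - 8056) + 127*(-98)**2 = (-230*29 - 8056) + 127*9604 = (-6670 - 8056) + 1219708 = -14726 + 1219708 = 1204982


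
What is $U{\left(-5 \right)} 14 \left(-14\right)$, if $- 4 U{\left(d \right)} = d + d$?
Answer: $-490$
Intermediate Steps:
$U{\left(d \right)} = - \frac{d}{2}$ ($U{\left(d \right)} = - \frac{d + d}{4} = - \frac{2 d}{4} = - \frac{d}{2}$)
$U{\left(-5 \right)} 14 \left(-14\right) = \left(- \frac{1}{2}\right) \left(-5\right) 14 \left(-14\right) = \frac{5}{2} \cdot 14 \left(-14\right) = 35 \left(-14\right) = -490$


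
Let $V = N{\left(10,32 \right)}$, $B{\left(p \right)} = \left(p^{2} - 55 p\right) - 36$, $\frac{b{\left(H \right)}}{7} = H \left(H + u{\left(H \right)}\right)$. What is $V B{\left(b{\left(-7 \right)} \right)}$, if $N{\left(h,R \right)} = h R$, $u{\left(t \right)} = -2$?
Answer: $54460800$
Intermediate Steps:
$N{\left(h,R \right)} = R h$
$b{\left(H \right)} = 7 H \left(-2 + H\right)$ ($b{\left(H \right)} = 7 H \left(H - 2\right) = 7 H \left(-2 + H\right)$)
$B{\left(p \right)} = -36 + p^{2} - 55 p$
$V = 320$ ($V = 32 \cdot 10 = 320$)
$V B{\left(b{\left(-7 \right)} \right)} = 320 \left(-36 + \left(7 \left(-7\right) \left(-2 - 7\right)\right)^{2} - 55 \cdot 7 \left(-7\right) \left(-2 - 7\right)\right) = 320 \left(-36 + \left(7 \left(-7\right) \left(-9\right)\right)^{2} - 55 \cdot 7 \left(-7\right) \left(-9\right)\right) = 320 \left(-36 + 441^{2} - 24255\right) = 320 \left(-36 + 194481 - 24255\right) = 320 \cdot 170190 = 54460800$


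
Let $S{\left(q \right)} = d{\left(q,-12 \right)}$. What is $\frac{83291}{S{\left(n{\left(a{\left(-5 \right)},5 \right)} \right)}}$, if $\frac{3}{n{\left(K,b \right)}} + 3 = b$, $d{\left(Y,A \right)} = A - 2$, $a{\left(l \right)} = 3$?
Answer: $- \frac{83291}{14} \approx -5949.4$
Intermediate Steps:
$d{\left(Y,A \right)} = -2 + A$
$n{\left(K,b \right)} = \frac{3}{-3 + b}$
$S{\left(q \right)} = -14$ ($S{\left(q \right)} = -2 - 12 = -14$)
$\frac{83291}{S{\left(n{\left(a{\left(-5 \right)},5 \right)} \right)}} = \frac{83291}{-14} = 83291 \left(- \frac{1}{14}\right) = - \frac{83291}{14}$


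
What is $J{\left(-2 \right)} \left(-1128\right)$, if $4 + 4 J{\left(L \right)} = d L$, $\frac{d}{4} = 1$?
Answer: $3384$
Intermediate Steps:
$d = 4$ ($d = 4 \cdot 1 = 4$)
$J{\left(L \right)} = -1 + L$ ($J{\left(L \right)} = -1 + \frac{4 L}{4} = -1 + L$)
$J{\left(-2 \right)} \left(-1128\right) = \left(-1 - 2\right) \left(-1128\right) = \left(-3\right) \left(-1128\right) = 3384$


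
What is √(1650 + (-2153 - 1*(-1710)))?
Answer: √1207 ≈ 34.742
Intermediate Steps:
√(1650 + (-2153 - 1*(-1710))) = √(1650 + (-2153 + 1710)) = √(1650 - 443) = √1207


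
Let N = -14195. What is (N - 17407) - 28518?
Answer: -60120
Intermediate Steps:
(N - 17407) - 28518 = (-14195 - 17407) - 28518 = -31602 - 28518 = -60120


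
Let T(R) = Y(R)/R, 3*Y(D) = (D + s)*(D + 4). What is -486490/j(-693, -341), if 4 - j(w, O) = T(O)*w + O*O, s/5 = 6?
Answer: 7540595/2902767 ≈ 2.5977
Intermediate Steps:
s = 30 (s = 5*6 = 30)
Y(D) = (4 + D)*(30 + D)/3 (Y(D) = ((D + 30)*(D + 4))/3 = ((30 + D)*(4 + D))/3 = ((4 + D)*(30 + D))/3 = (4 + D)*(30 + D)/3)
T(R) = (40 + R²/3 + 34*R/3)/R
j(w, O) = 4 - O² - w*(34/3 + 40/O + O/3) (j(w, O) = 4 - ((34/3 + 40/O + O/3)*w + O*O) = 4 - (w*(34/3 + 40/O + O/3) + O²) = 4 - (O² + w*(34/3 + 40/O + O/3)) = 4 + (-O² - w*(34/3 + 40/O + O/3)) = 4 - O² - w*(34/3 + 40/O + O/3))
-486490/j(-693, -341) = -486490*(-341/(-341*(4 - 1*(-341)²) - ⅓*(-693)*(120 + (-341)² + 34*(-341)))) = -486490*(-341/(-341*(4 - 1*116281) - ⅓*(-693)*(120 + 116281 - 11594))) = -486490*(-341/(-341*(4 - 116281) - ⅓*(-693)*104807)) = -486490*(-341/(-341*(-116277) + 24210417)) = -486490*(-341/(39650457 + 24210417)) = -486490/((-1/341*63860874)) = -486490/(-5805534/31) = -486490*(-31/5805534) = 7540595/2902767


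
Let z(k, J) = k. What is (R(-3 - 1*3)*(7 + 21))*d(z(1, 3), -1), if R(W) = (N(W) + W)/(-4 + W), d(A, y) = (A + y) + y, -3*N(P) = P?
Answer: -56/5 ≈ -11.200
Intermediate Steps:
N(P) = -P/3
d(A, y) = A + 2*y
R(W) = 2*W/(3*(-4 + W)) (R(W) = (-W/3 + W)/(-4 + W) = (2*W/3)/(-4 + W) = 2*W/(3*(-4 + W)))
(R(-3 - 1*3)*(7 + 21))*d(z(1, 3), -1) = ((2*(-3 - 1*3)/(3*(-4 + (-3 - 1*3))))*(7 + 21))*(1 + 2*(-1)) = ((2*(-3 - 3)/(3*(-4 + (-3 - 3))))*28)*(1 - 2) = (((2/3)*(-6)/(-4 - 6))*28)*(-1) = (((2/3)*(-6)/(-10))*28)*(-1) = (((2/3)*(-6)*(-1/10))*28)*(-1) = ((2/5)*28)*(-1) = (56/5)*(-1) = -56/5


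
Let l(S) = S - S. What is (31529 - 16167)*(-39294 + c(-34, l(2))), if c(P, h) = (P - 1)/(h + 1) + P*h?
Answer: -604172098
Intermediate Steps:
l(S) = 0
c(P, h) = P*h + (-1 + P)/(1 + h) (c(P, h) = (-1 + P)/(1 + h) + P*h = P*h + (-1 + P)/(1 + h))
(31529 - 16167)*(-39294 + c(-34, l(2))) = (31529 - 16167)*(-39294 + (-1 - 34 - 34*0 - 34*0²)/(1 + 0)) = 15362*(-39294 + (-1 - 34 + 0 - 34*0)/1) = 15362*(-39294 + 1*(-1 - 34 + 0 + 0)) = 15362*(-39294 + 1*(-35)) = 15362*(-39294 - 35) = 15362*(-39329) = -604172098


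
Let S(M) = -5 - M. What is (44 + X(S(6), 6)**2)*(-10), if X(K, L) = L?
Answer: -800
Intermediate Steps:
(44 + X(S(6), 6)**2)*(-10) = (44 + 6**2)*(-10) = (44 + 36)*(-10) = 80*(-10) = -800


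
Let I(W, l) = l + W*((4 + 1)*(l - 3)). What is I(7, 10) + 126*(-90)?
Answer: -11085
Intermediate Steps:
I(W, l) = l + W*(-15 + 5*l) (I(W, l) = l + W*(5*(-3 + l)) = l + W*(-15 + 5*l))
I(7, 10) + 126*(-90) = (10 - 15*7 + 5*7*10) + 126*(-90) = (10 - 105 + 350) - 11340 = 255 - 11340 = -11085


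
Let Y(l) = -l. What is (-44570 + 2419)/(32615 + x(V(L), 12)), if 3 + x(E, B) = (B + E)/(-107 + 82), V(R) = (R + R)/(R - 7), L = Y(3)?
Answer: -5268875/4076437 ≈ -1.2925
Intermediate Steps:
L = -3 (L = -1*3 = -3)
V(R) = 2*R/(-7 + R) (V(R) = (2*R)/(-7 + R) = 2*R/(-7 + R))
x(E, B) = -3 - B/25 - E/25 (x(E, B) = -3 + (B + E)/(-107 + 82) = -3 + (B + E)/(-25) = -3 + (B + E)*(-1/25) = -3 + (-B/25 - E/25) = -3 - B/25 - E/25)
(-44570 + 2419)/(32615 + x(V(L), 12)) = (-44570 + 2419)/(32615 + (-3 - 1/25*12 - 2*(-3)/(25*(-7 - 3)))) = -42151/(32615 + (-3 - 12/25 - 2*(-3)/(25*(-10)))) = -42151/(32615 + (-3 - 12/25 - 2*(-3)*(-1)/(25*10))) = -42151/(32615 + (-3 - 12/25 - 1/25*3/5)) = -42151/(32615 + (-3 - 12/25 - 3/125)) = -42151/(32615 - 438/125) = -42151/4076437/125 = -42151*125/4076437 = -5268875/4076437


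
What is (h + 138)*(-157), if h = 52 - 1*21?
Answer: -26533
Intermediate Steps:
h = 31 (h = 52 - 21 = 31)
(h + 138)*(-157) = (31 + 138)*(-157) = 169*(-157) = -26533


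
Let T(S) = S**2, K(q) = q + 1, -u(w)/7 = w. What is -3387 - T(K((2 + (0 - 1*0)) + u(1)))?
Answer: -3403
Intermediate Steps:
u(w) = -7*w
K(q) = 1 + q
-3387 - T(K((2 + (0 - 1*0)) + u(1))) = -3387 - (1 + ((2 + (0 - 1*0)) - 7*1))**2 = -3387 - (1 + ((2 + (0 + 0)) - 7))**2 = -3387 - (1 + ((2 + 0) - 7))**2 = -3387 - (1 + (2 - 7))**2 = -3387 - (1 - 5)**2 = -3387 - 1*(-4)**2 = -3387 - 1*16 = -3387 - 16 = -3403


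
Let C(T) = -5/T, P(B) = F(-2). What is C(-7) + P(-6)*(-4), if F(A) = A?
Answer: 61/7 ≈ 8.7143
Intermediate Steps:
P(B) = -2
C(-7) + P(-6)*(-4) = -5/(-7) - 2*(-4) = -5*(-1/7) + 8 = 5/7 + 8 = 61/7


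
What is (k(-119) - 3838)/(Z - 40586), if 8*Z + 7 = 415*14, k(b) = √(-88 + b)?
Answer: 30704/318885 - 8*I*√23/106295 ≈ 0.096285 - 0.00036095*I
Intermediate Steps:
Z = 5803/8 (Z = -7/8 + (415*14)/8 = -7/8 + (⅛)*5810 = -7/8 + 2905/4 = 5803/8 ≈ 725.38)
(k(-119) - 3838)/(Z - 40586) = (√(-88 - 119) - 3838)/(5803/8 - 40586) = (√(-207) - 3838)/(-318885/8) = (3*I*√23 - 3838)*(-8/318885) = (-3838 + 3*I*√23)*(-8/318885) = 30704/318885 - 8*I*√23/106295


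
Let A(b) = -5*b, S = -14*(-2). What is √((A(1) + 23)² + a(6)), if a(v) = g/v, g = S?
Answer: √2958/3 ≈ 18.129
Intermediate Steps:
S = 28
g = 28
a(v) = 28/v
√((A(1) + 23)² + a(6)) = √((-5*1 + 23)² + 28/6) = √((-5 + 23)² + 28*(⅙)) = √(18² + 14/3) = √(324 + 14/3) = √(986/3) = √2958/3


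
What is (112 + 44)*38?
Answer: 5928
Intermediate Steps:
(112 + 44)*38 = 156*38 = 5928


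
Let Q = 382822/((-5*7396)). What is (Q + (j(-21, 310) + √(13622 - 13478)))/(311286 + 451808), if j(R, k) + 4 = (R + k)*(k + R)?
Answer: 1544259799/14109608060 ≈ 0.10945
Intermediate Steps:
j(R, k) = -4 + (R + k)² (j(R, k) = -4 + (R + k)*(k + R) = -4 + (R + k)*(R + k) = -4 + (R + k)²)
Q = -191411/18490 (Q = 382822/(-36980) = 382822*(-1/36980) = -191411/18490 ≈ -10.352)
(Q + (j(-21, 310) + √(13622 - 13478)))/(311286 + 451808) = (-191411/18490 + ((-4 + (-21 + 310)²) + √(13622 - 13478)))/(311286 + 451808) = (-191411/18490 + ((-4 + 289²) + √144))/763094 = (-191411/18490 + ((-4 + 83521) + 12))*(1/763094) = (-191411/18490 + (83517 + 12))*(1/763094) = (-191411/18490 + 83529)*(1/763094) = (1544259799/18490)*(1/763094) = 1544259799/14109608060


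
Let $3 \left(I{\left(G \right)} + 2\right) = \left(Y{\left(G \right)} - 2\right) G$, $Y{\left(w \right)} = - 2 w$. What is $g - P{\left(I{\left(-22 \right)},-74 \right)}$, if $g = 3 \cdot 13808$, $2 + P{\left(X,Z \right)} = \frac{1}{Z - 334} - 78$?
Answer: $\frac{16933633}{408} \approx 41504.0$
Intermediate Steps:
$I{\left(G \right)} = -2 + \frac{G \left(-2 - 2 G\right)}{3}$ ($I{\left(G \right)} = -2 + \frac{\left(- 2 G - 2\right) G}{3} = -2 + \frac{\left(-2 - 2 G\right) G}{3} = -2 + \frac{G \left(-2 - 2 G\right)}{3}$)
$P{\left(X,Z \right)} = -80 + \frac{1}{-334 + Z}$ ($P{\left(X,Z \right)} = -2 - \left(78 - \frac{1}{Z - 334}\right) = -2 - \left(78 - \frac{1}{-334 + Z}\right) = -80 + \frac{1}{-334 + Z}$)
$g = 41424$
$g - P{\left(I{\left(-22 \right)},-74 \right)} = 41424 - \frac{26721 - -5920}{-334 - 74} = 41424 - \frac{26721 + 5920}{-408} = 41424 - \left(- \frac{1}{408}\right) 32641 = 41424 - - \frac{32641}{408} = 41424 + \frac{32641}{408} = \frac{16933633}{408}$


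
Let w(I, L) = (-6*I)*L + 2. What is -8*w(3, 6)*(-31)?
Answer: -26288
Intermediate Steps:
w(I, L) = 2 - 6*I*L (w(I, L) = -6*I*L + 2 = 2 - 6*I*L)
-8*w(3, 6)*(-31) = -8*(2 - 6*3*6)*(-31) = -8*(2 - 108)*(-31) = -8*(-106)*(-31) = 848*(-31) = -26288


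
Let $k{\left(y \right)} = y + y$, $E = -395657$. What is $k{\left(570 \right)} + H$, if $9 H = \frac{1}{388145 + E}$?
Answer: $\frac{77073119}{67608} \approx 1140.0$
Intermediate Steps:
$H = - \frac{1}{67608}$ ($H = \frac{1}{9 \left(388145 - 395657\right)} = \frac{1}{9 \left(-7512\right)} = \frac{1}{9} \left(- \frac{1}{7512}\right) = - \frac{1}{67608} \approx -1.4791 \cdot 10^{-5}$)
$k{\left(y \right)} = 2 y$
$k{\left(570 \right)} + H = 2 \cdot 570 - \frac{1}{67608} = 1140 - \frac{1}{67608} = \frac{77073119}{67608}$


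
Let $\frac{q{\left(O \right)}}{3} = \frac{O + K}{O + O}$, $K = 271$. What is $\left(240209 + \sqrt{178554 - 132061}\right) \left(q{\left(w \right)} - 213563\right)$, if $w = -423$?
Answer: $- \frac{7233247152163}{141} - \frac{30112307 \sqrt{46493}}{141} \approx -5.1346 \cdot 10^{10}$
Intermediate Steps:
$q{\left(O \right)} = \frac{3 \left(271 + O\right)}{2 O}$ ($q{\left(O \right)} = 3 \frac{O + 271}{O + O} = 3 \frac{271 + O}{2 O} = \frac{3 \left(271 + O\right)}{2 O}$)
$\left(240209 + \sqrt{178554 - 132061}\right) \left(q{\left(w \right)} - 213563\right) = \left(240209 + \sqrt{178554 - 132061}\right) \left(\frac{3 \left(271 - 423\right)}{2 \left(-423\right)} - 213563\right) = \left(240209 + \sqrt{46493}\right) \left(\frac{3}{2} \left(- \frac{1}{423}\right) \left(-152\right) - 213563\right) = \left(240209 + \sqrt{46493}\right) \left(\frac{76}{141} - 213563\right) = \left(240209 + \sqrt{46493}\right) \left(- \frac{30112307}{141}\right) = - \frac{7233247152163}{141} - \frac{30112307 \sqrt{46493}}{141}$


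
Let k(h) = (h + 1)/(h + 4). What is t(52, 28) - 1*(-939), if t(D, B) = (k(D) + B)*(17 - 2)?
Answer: 76899/56 ≈ 1373.2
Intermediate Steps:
k(h) = (1 + h)/(4 + h)
t(D, B) = 15*B + 15*(1 + D)/(4 + D) (t(D, B) = ((1 + D)/(4 + D) + B)*(17 - 2) = (B + (1 + D)/(4 + D))*15 = 15*B + 15*(1 + D)/(4 + D))
t(52, 28) - 1*(-939) = 15*(1 + 52 + 28*(4 + 52))/(4 + 52) - 1*(-939) = 15*(1 + 52 + 28*56)/56 + 939 = 15*(1/56)*(1 + 52 + 1568) + 939 = 15*(1/56)*1621 + 939 = 24315/56 + 939 = 76899/56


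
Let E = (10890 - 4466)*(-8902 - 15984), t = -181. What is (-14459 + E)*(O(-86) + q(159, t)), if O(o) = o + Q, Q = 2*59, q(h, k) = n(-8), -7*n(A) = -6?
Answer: -36772888290/7 ≈ -5.2533e+9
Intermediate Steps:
n(A) = 6/7 (n(A) = -⅐*(-6) = 6/7)
q(h, k) = 6/7
E = -159867664 (E = 6424*(-24886) = -159867664)
Q = 118
O(o) = 118 + o (O(o) = o + 118 = 118 + o)
(-14459 + E)*(O(-86) + q(159, t)) = (-14459 - 159867664)*((118 - 86) + 6/7) = -159882123*(32 + 6/7) = -159882123*230/7 = -36772888290/7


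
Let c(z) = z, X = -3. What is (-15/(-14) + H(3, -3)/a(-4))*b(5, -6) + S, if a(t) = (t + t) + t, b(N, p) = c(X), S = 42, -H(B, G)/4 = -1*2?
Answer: 571/14 ≈ 40.786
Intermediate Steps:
H(B, G) = 8 (H(B, G) = -(-4)*2 = -4*(-2) = 8)
b(N, p) = -3
a(t) = 3*t (a(t) = 2*t + t = 3*t)
(-15/(-14) + H(3, -3)/a(-4))*b(5, -6) + S = (-15/(-14) + 8/((3*(-4))))*(-3) + 42 = (-15*(-1/14) + 8/(-12))*(-3) + 42 = (15/14 + 8*(-1/12))*(-3) + 42 = (15/14 - ⅔)*(-3) + 42 = (17/42)*(-3) + 42 = -17/14 + 42 = 571/14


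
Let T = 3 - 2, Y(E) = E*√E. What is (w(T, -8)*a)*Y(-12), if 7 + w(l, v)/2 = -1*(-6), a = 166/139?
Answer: 7968*I*√3/139 ≈ 99.288*I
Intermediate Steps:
Y(E) = E^(3/2)
T = 1
a = 166/139 (a = 166*(1/139) = 166/139 ≈ 1.1942)
w(l, v) = -2 (w(l, v) = -14 + 2*(-1*(-6)) = -14 + 2*6 = -14 + 12 = -2)
(w(T, -8)*a)*Y(-12) = (-2*166/139)*(-12)^(3/2) = -(-7968)*I*√3/139 = 7968*I*√3/139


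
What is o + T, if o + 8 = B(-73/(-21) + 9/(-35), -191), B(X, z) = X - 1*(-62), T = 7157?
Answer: 757493/105 ≈ 7214.2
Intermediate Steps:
B(X, z) = 62 + X (B(X, z) = X + 62 = 62 + X)
o = 6008/105 (o = -8 + (62 + (-73/(-21) + 9/(-35))) = -8 + (62 + (-73*(-1/21) + 9*(-1/35))) = -8 + (62 + (73/21 - 9/35)) = -8 + (62 + 338/105) = -8 + 6848/105 = 6008/105 ≈ 57.219)
o + T = 6008/105 + 7157 = 757493/105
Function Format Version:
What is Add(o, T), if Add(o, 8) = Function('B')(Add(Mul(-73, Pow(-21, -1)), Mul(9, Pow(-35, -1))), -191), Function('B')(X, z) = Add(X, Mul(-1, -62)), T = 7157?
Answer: Rational(757493, 105) ≈ 7214.2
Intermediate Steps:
Function('B')(X, z) = Add(62, X) (Function('B')(X, z) = Add(X, 62) = Add(62, X))
o = Rational(6008, 105) (o = Add(-8, Add(62, Add(Mul(-73, Pow(-21, -1)), Mul(9, Pow(-35, -1))))) = Add(-8, Add(62, Add(Mul(-73, Rational(-1, 21)), Mul(9, Rational(-1, 35))))) = Add(-8, Add(62, Add(Rational(73, 21), Rational(-9, 35)))) = Add(-8, Add(62, Rational(338, 105))) = Add(-8, Rational(6848, 105)) = Rational(6008, 105) ≈ 57.219)
Add(o, T) = Add(Rational(6008, 105), 7157) = Rational(757493, 105)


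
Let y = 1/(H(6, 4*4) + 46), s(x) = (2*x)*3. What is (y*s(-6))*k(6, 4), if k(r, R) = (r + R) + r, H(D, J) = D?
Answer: -144/13 ≈ -11.077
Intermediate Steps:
s(x) = 6*x
k(r, R) = R + 2*r (k(r, R) = (R + r) + r = R + 2*r)
y = 1/52 (y = 1/(6 + 46) = 1/52 ≈ 0.019231)
(y*s(-6))*k(6, 4) = ((6*(-6))/52)*(4 + 2*6) = ((1/52)*(-36))*(4 + 12) = -9/13*16 = -144/13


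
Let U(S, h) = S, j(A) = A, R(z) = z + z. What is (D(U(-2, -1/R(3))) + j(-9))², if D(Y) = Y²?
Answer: 25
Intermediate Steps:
R(z) = 2*z
(D(U(-2, -1/R(3))) + j(-9))² = ((-2)² - 9)² = (4 - 9)² = (-5)² = 25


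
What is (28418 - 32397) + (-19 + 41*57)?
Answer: -1661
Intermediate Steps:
(28418 - 32397) + (-19 + 41*57) = -3979 + (-19 + 2337) = -3979 + 2318 = -1661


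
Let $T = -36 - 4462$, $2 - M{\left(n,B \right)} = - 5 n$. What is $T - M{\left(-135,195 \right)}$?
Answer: $-3825$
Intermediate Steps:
$M{\left(n,B \right)} = 2 + 5 n$ ($M{\left(n,B \right)} = 2 - - 5 n = 2 + 5 n$)
$T = -4498$ ($T = -36 - 4462 = -4498$)
$T - M{\left(-135,195 \right)} = -4498 - \left(2 + 5 \left(-135\right)\right) = -4498 - \left(2 - 675\right) = -4498 - -673 = -4498 + 673 = -3825$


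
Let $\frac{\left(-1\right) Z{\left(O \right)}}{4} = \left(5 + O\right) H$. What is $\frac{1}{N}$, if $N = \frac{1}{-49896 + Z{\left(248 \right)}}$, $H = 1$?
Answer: $-50908$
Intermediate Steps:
$Z{\left(O \right)} = -20 - 4 O$ ($Z{\left(O \right)} = - 4 \left(5 + O\right) 1 = - 4 \left(5 + O\right) = -20 - 4 O$)
$N = - \frac{1}{50908}$ ($N = \frac{1}{-49896 - 1012} = \frac{1}{-50908} = - \frac{1}{50908} \approx -1.9643 \cdot 10^{-5}$)
$\frac{1}{N} = \frac{1}{- \frac{1}{50908}} = -50908$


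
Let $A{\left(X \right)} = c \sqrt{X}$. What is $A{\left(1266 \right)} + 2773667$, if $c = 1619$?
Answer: $2773667 + 1619 \sqrt{1266} \approx 2.8313 \cdot 10^{6}$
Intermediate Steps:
$A{\left(X \right)} = 1619 \sqrt{X}$
$A{\left(1266 \right)} + 2773667 = 1619 \sqrt{1266} + 2773667 = 2773667 + 1619 \sqrt{1266}$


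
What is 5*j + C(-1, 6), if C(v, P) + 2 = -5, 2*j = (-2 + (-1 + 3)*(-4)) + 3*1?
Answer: -49/2 ≈ -24.500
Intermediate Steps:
j = -7/2 (j = ((-2 + (-1 + 3)*(-4)) + 3*1)/2 = ((-2 + 2*(-4)) + 3)/2 = ((-2 - 8) + 3)/2 = (-10 + 3)/2 = (1/2)*(-7) = -7/2 ≈ -3.5000)
C(v, P) = -7 (C(v, P) = -2 - 5 = -7)
5*j + C(-1, 6) = 5*(-7/2) - 7 = -35/2 - 7 = -49/2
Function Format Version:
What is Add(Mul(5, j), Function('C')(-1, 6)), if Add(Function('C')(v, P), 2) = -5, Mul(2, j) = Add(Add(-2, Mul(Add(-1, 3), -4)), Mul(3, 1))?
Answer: Rational(-49, 2) ≈ -24.500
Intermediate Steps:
j = Rational(-7, 2) (j = Mul(Rational(1, 2), Add(Add(-2, Mul(Add(-1, 3), -4)), Mul(3, 1))) = Mul(Rational(1, 2), Add(Add(-2, Mul(2, -4)), 3)) = Mul(Rational(1, 2), Add(Add(-2, -8), 3)) = Mul(Rational(1, 2), Add(-10, 3)) = Mul(Rational(1, 2), -7) = Rational(-7, 2) ≈ -3.5000)
Function('C')(v, P) = -7 (Function('C')(v, P) = Add(-2, -5) = -7)
Add(Mul(5, j), Function('C')(-1, 6)) = Add(Mul(5, Rational(-7, 2)), -7) = Add(Rational(-35, 2), -7) = Rational(-49, 2)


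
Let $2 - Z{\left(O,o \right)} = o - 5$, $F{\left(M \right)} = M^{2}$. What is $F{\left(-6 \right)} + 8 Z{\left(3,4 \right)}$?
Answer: $60$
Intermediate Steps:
$Z{\left(O,o \right)} = 7 - o$ ($Z{\left(O,o \right)} = 2 - \left(o - 5\right) = 2 - \left(-5 + o\right) = 7 - o$)
$F{\left(-6 \right)} + 8 Z{\left(3,4 \right)} = \left(-6\right)^{2} + 8 \left(7 - 4\right) = 36 + 8 \left(7 - 4\right) = 36 + 8 \cdot 3 = 36 + 24 = 60$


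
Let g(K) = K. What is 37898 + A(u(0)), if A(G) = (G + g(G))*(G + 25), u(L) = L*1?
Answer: 37898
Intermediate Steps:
u(L) = L
A(G) = 2*G*(25 + G) (A(G) = (G + G)*(G + 25) = (2*G)*(25 + G) = 2*G*(25 + G))
37898 + A(u(0)) = 37898 + 2*0*(25 + 0) = 37898 + 2*0*25 = 37898 + 0 = 37898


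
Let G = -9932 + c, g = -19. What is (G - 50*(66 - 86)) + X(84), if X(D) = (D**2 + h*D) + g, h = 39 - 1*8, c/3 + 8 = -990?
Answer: -2285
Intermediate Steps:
c = -2994 (c = -24 + 3*(-990) = -24 - 2970 = -2994)
h = 31 (h = 39 - 8 = 31)
G = -12926 (G = -9932 - 2994 = -12926)
X(D) = -19 + D**2 + 31*D (X(D) = (D**2 + 31*D) - 19 = -19 + D**2 + 31*D)
(G - 50*(66 - 86)) + X(84) = (-12926 - 50*(66 - 86)) + (-19 + 84**2 + 31*84) = (-12926 - 50*(-20)) + (-19 + 7056 + 2604) = (-12926 + 1000) + 9641 = -11926 + 9641 = -2285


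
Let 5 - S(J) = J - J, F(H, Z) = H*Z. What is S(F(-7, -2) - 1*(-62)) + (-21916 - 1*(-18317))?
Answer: -3594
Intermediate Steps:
S(J) = 5 (S(J) = 5 - (J - J) = 5 - 1*0 = 5 + 0 = 5)
S(F(-7, -2) - 1*(-62)) + (-21916 - 1*(-18317)) = 5 + (-21916 - 1*(-18317)) = 5 + (-21916 + 18317) = 5 - 3599 = -3594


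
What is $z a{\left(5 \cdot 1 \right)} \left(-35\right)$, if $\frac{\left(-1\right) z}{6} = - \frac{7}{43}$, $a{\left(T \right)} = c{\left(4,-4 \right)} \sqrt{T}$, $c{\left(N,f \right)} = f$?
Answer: $\frac{5880 \sqrt{5}}{43} \approx 305.77$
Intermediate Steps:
$a{\left(T \right)} = - 4 \sqrt{T}$
$z = \frac{42}{43}$ ($z = - 6 \left(- \frac{7}{43}\right) = - 6 \left(\left(-7\right) \frac{1}{43}\right) = \left(-6\right) \left(- \frac{7}{43}\right) = \frac{42}{43} \approx 0.97674$)
$z a{\left(5 \cdot 1 \right)} \left(-35\right) = \frac{42 \left(- 4 \sqrt{5 \cdot 1}\right)}{43} \left(-35\right) = \frac{42 \left(- 4 \sqrt{5}\right)}{43} \left(-35\right) = - \frac{168 \sqrt{5}}{43} \left(-35\right) = \frac{5880 \sqrt{5}}{43}$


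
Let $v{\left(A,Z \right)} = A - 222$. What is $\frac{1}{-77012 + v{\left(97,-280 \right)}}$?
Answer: $- \frac{1}{77137} \approx -1.2964 \cdot 10^{-5}$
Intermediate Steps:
$v{\left(A,Z \right)} = -222 + A$
$\frac{1}{-77012 + v{\left(97,-280 \right)}} = \frac{1}{-77012 + \left(-222 + 97\right)} = \frac{1}{-77012 - 125} = \frac{1}{-77137} = - \frac{1}{77137}$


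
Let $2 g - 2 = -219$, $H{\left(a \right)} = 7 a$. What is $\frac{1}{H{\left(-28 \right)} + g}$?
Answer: $- \frac{2}{609} \approx -0.0032841$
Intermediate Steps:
$g = - \frac{217}{2}$ ($g = 1 + \frac{1}{2} \left(-219\right) = 1 - \frac{219}{2} = - \frac{217}{2} \approx -108.5$)
$\frac{1}{H{\left(-28 \right)} + g} = \frac{1}{7 \left(-28\right) - \frac{217}{2}} = \frac{1}{-196 - \frac{217}{2}} = \frac{1}{- \frac{609}{2}} = - \frac{2}{609}$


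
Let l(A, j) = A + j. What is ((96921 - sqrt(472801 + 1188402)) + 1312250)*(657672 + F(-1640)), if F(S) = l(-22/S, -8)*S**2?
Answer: -29343235373208 + 20823048*sqrt(1661203) ≈ -2.9316e+13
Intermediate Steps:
F(S) = S**2*(-8 - 22/S) (F(S) = (-22/S - 8)*S**2 = (-8 - 22/S)*S**2 = S**2*(-8 - 22/S))
((96921 - sqrt(472801 + 1188402)) + 1312250)*(657672 + F(-1640)) = ((96921 - sqrt(472801 + 1188402)) + 1312250)*(657672 - 2*(-1640)*(11 + 4*(-1640))) = ((96921 - sqrt(1661203)) + 1312250)*(657672 - 2*(-1640)*(11 - 6560)) = (1409171 - sqrt(1661203))*(657672 - 2*(-1640)*(-6549)) = (1409171 - sqrt(1661203))*(657672 - 21480720) = (1409171 - sqrt(1661203))*(-20823048) = -29343235373208 + 20823048*sqrt(1661203)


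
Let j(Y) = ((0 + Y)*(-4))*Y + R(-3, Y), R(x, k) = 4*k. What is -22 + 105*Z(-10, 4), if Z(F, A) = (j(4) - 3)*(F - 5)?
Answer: 80303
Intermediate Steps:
j(Y) = -4*Y**2 + 4*Y (j(Y) = ((0 + Y)*(-4))*Y + 4*Y = (Y*(-4))*Y + 4*Y = (-4*Y)*Y + 4*Y = -4*Y**2 + 4*Y)
Z(F, A) = 255 - 51*F (Z(F, A) = (4*4*(1 - 1*4) - 3)*(F - 5) = (4*4*(1 - 4) - 3)*(-5 + F) = (4*4*(-3) - 3)*(-5 + F) = (-48 - 3)*(-5 + F) = -51*(-5 + F) = 255 - 51*F)
-22 + 105*Z(-10, 4) = -22 + 105*(255 - 51*(-10)) = -22 + 105*(255 + 510) = -22 + 105*765 = -22 + 80325 = 80303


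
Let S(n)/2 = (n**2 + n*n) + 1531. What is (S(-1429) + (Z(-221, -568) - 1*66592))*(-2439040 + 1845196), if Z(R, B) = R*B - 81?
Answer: -4887384221364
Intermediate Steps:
Z(R, B) = -81 + B*R (Z(R, B) = B*R - 81 = -81 + B*R)
S(n) = 3062 + 4*n**2 (S(n) = 2*((n**2 + n*n) + 1531) = 2*((n**2 + n**2) + 1531) = 2*(2*n**2 + 1531) = 2*(1531 + 2*n**2) = 3062 + 4*n**2)
(S(-1429) + (Z(-221, -568) - 1*66592))*(-2439040 + 1845196) = ((3062 + 4*(-1429)**2) + ((-81 - 568*(-221)) - 1*66592))*(-2439040 + 1845196) = ((3062 + 4*2042041) + ((-81 + 125528) - 66592))*(-593844) = ((3062 + 8168164) + (125447 - 66592))*(-593844) = (8171226 + 58855)*(-593844) = 8230081*(-593844) = -4887384221364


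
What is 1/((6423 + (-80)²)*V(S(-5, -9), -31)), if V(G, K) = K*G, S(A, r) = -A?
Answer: -1/1987565 ≈ -5.0313e-7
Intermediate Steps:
V(G, K) = G*K
1/((6423 + (-80)²)*V(S(-5, -9), -31)) = 1/((6423 + (-80)²)*((-1*(-5)*(-31)))) = 1/((6423 + 6400)*((5*(-31)))) = 1/(12823*(-155)) = (1/12823)*(-1/155) = -1/1987565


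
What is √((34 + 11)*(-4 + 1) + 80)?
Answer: I*√55 ≈ 7.4162*I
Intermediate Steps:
√((34 + 11)*(-4 + 1) + 80) = √(45*(-3) + 80) = √(-135 + 80) = √(-55) = I*√55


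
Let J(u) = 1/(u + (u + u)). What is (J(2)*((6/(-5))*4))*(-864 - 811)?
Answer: 1340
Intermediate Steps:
J(u) = 1/(3*u) (J(u) = 1/(u + 2*u) = 1/(3*u))
(J(2)*((6/(-5))*4))*(-864 - 811) = (((⅓)/2)*((6/(-5))*4))*(-864 - 811) = (((⅓)*(½))*((6*(-⅕))*4))*(-1675) = ((-6/5*4)/6)*(-1675) = ((⅙)*(-24/5))*(-1675) = -⅘*(-1675) = 1340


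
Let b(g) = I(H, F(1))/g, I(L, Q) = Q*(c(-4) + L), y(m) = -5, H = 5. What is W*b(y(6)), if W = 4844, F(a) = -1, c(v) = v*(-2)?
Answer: 62972/5 ≈ 12594.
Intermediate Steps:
c(v) = -2*v
I(L, Q) = Q*(8 + L) (I(L, Q) = Q*(-2*(-4) + L) = Q*(8 + L))
b(g) = -13/g (b(g) = (-(8 + 5))/g = (-1*13)/g = -13/g)
W*b(y(6)) = 4844*(-13/(-5)) = 4844*(-13*(-⅕)) = 4844*(13/5) = 62972/5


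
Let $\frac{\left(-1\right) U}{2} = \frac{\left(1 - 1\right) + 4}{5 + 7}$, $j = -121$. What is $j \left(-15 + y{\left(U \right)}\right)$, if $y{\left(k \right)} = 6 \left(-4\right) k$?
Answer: $-121$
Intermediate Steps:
$U = - \frac{2}{3}$ ($U = - 2 \frac{\left(1 - 1\right) + 4}{5 + 7} = - 2 \frac{0 + 4}{12} = - 2 \cdot 4 \cdot \frac{1}{12} = \left(-2\right) \frac{1}{3} = - \frac{2}{3} \approx -0.66667$)
$y{\left(k \right)} = - 24 k$
$j \left(-15 + y{\left(U \right)}\right) = - 121 \left(-15 - -16\right) = - 121 \left(-15 + 16\right) = \left(-121\right) 1 = -121$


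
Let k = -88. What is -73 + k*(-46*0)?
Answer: -73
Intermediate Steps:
-73 + k*(-46*0) = -73 - (-4048)*0 = -73 - 88*0 = -73 + 0 = -73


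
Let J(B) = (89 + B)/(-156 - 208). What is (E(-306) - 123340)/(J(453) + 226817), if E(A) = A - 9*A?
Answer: -22002344/41280423 ≈ -0.53300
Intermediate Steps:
J(B) = -89/364 - B/364 (J(B) = (89 + B)/(-364) = (89 + B)*(-1/364) = -89/364 - B/364)
E(A) = -8*A
(E(-306) - 123340)/(J(453) + 226817) = (-8*(-306) - 123340)/((-89/364 - 1/364*453) + 226817) = (2448 - 123340)/((-89/364 - 453/364) + 226817) = -120892/(-271/182 + 226817) = -120892/41280423/182 = -120892*182/41280423 = -22002344/41280423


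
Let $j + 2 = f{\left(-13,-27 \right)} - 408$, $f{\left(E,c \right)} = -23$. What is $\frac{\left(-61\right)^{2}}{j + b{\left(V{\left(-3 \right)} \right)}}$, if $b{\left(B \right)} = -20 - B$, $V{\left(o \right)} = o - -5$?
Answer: $- \frac{3721}{455} \approx -8.178$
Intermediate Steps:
$V{\left(o \right)} = 5 + o$ ($V{\left(o \right)} = o + 5 = 5 + o$)
$j = -433$ ($j = -2 - 431 = -433$)
$\frac{\left(-61\right)^{2}}{j + b{\left(V{\left(-3 \right)} \right)}} = \frac{\left(-61\right)^{2}}{-433 - 22} = \frac{1}{-433 - 22} \cdot 3721 = \frac{1}{-455} \cdot 3721 = \left(- \frac{1}{455}\right) 3721 = - \frac{3721}{455}$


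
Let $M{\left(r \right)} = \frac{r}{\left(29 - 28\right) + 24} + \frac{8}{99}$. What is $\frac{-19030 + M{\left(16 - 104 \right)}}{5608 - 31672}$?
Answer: $\frac{23553881}{32254200} \approx 0.73026$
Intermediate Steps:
$M{\left(r \right)} = \frac{8}{99} + \frac{r}{25}$ ($M{\left(r \right)} = \frac{r}{1 + 24} + 8 \cdot \frac{1}{99} = \frac{r}{25} + \frac{8}{99} = \frac{8}{99} + \frac{r}{25}$)
$\frac{-19030 + M{\left(16 - 104 \right)}}{5608 - 31672} = \frac{-19030 + \left(\frac{8}{99} + \frac{16 - 104}{25}\right)}{5608 - 31672} = \frac{-19030 + \left(\frac{8}{99} + \frac{1}{25} \left(-88\right)\right)}{-26064} = \left(-19030 + \left(\frac{8}{99} - \frac{88}{25}\right)\right) \left(- \frac{1}{26064}\right) = \left(-19030 - \frac{8512}{2475}\right) \left(- \frac{1}{26064}\right) = \left(- \frac{47107762}{2475}\right) \left(- \frac{1}{26064}\right) = \frac{23553881}{32254200}$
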